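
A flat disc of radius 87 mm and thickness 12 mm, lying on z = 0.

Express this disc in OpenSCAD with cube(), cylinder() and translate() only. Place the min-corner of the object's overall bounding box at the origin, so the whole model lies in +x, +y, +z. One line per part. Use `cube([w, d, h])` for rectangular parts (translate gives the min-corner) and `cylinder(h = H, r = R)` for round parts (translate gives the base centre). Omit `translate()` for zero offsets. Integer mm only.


translate([87, 87, 0]) cylinder(h = 12, r = 87);


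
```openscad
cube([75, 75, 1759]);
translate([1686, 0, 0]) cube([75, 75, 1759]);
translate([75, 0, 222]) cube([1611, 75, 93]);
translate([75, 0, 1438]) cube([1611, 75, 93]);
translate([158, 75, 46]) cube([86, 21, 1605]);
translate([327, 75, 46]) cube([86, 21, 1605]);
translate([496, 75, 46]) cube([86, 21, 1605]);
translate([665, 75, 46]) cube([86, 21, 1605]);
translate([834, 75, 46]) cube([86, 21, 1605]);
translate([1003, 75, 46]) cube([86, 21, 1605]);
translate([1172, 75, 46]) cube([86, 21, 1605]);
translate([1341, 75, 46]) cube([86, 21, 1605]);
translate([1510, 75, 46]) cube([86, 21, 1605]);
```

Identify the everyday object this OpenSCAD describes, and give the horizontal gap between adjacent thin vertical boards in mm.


A fence section. The picket gap is 83 mm.

Two posts, two rails, 9 pickets — a fence section. Span 1611 mm holds 9 pickets of 86 mm with 10 equal gaps: ⌊(1611 − 9·86) / 10⌋ = 83 mm.


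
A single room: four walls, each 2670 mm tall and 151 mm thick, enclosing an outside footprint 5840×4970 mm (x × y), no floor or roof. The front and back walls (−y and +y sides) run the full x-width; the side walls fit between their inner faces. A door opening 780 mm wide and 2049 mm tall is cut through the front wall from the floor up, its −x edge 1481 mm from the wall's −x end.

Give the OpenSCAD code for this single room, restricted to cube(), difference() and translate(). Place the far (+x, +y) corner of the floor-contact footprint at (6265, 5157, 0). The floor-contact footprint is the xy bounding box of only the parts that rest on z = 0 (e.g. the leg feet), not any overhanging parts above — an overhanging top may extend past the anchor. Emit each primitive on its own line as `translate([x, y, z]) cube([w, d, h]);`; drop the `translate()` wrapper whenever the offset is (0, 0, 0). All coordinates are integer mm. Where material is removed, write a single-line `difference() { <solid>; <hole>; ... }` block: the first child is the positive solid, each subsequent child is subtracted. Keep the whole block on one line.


difference() { translate([425, 187, 0]) cube([5840, 151, 2670]); translate([1906, 187, 0]) cube([780, 151, 2049]); }
translate([425, 5006, 0]) cube([5840, 151, 2670]);
translate([425, 338, 0]) cube([151, 4668, 2670]);
translate([6114, 338, 0]) cube([151, 4668, 2670]);


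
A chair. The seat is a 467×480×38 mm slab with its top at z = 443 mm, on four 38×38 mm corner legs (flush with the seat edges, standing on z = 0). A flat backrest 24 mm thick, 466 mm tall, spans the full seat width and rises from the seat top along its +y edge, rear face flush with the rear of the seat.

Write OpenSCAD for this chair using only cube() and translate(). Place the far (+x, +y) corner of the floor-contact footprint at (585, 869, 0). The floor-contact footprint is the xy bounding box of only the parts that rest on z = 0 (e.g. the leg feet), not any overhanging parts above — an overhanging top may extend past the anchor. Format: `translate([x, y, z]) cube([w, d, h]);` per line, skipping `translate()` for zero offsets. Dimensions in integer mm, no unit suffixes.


// leg_h = 443 - 38 = 405
translate([118, 389, 405]) cube([467, 480, 38]);
translate([118, 389, 0]) cube([38, 38, 405]);
translate([547, 389, 0]) cube([38, 38, 405]);
translate([118, 831, 0]) cube([38, 38, 405]);
translate([547, 831, 0]) cube([38, 38, 405]);
translate([118, 845, 443]) cube([467, 24, 466]);


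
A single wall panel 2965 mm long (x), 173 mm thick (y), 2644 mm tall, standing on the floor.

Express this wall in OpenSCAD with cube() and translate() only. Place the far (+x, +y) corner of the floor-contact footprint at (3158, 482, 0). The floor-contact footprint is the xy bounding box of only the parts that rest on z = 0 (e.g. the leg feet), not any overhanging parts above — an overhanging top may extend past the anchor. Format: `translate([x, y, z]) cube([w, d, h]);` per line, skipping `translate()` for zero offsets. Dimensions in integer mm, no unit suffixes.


translate([193, 309, 0]) cube([2965, 173, 2644]);


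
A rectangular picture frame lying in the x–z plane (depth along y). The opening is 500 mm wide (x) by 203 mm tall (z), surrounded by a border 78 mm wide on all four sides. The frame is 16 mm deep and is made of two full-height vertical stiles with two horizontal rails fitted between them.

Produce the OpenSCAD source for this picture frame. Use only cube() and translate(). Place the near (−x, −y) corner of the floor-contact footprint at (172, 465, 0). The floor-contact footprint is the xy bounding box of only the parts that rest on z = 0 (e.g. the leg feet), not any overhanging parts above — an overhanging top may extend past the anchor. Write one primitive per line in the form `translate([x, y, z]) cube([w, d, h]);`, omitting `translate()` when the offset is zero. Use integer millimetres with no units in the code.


translate([172, 465, 0]) cube([78, 16, 359]);
translate([750, 465, 0]) cube([78, 16, 359]);
translate([250, 465, 0]) cube([500, 16, 78]);
translate([250, 465, 281]) cube([500, 16, 78]);


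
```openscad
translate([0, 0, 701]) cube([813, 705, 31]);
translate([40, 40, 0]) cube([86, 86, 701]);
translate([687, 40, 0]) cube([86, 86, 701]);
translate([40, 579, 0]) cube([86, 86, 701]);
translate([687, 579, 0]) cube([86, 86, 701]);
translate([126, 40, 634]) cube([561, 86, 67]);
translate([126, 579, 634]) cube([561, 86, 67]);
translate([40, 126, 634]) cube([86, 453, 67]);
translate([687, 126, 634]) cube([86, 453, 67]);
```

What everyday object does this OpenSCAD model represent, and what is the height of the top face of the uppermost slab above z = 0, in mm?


A table. The table height is 732 mm.

A 813×705×31 slab sits at z = 701 on four 86 mm square posts — a table. The top surface is at 701 + 31 = 732 mm.


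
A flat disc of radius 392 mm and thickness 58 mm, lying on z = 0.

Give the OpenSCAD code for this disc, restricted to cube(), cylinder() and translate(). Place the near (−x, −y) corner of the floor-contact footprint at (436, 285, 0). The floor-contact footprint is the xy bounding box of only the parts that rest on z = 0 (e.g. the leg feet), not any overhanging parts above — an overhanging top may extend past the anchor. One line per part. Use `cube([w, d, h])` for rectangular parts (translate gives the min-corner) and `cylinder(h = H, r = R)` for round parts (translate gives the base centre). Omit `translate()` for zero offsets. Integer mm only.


translate([828, 677, 0]) cylinder(h = 58, r = 392);


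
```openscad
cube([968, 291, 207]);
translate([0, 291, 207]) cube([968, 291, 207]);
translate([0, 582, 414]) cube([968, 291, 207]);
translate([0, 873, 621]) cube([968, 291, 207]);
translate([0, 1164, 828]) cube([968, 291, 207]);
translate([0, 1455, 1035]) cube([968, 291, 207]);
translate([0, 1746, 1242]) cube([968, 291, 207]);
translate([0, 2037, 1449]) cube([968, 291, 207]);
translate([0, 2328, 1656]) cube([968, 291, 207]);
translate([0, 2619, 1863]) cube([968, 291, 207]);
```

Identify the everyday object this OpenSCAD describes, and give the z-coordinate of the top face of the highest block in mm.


A staircase. The total rise is 2070 mm.

10 identical blocks, each offset up and back from the previous — a staircase. Each step is 207 mm tall and there are 10 of them, so the total rise is 10 × 207 = 2070 mm.


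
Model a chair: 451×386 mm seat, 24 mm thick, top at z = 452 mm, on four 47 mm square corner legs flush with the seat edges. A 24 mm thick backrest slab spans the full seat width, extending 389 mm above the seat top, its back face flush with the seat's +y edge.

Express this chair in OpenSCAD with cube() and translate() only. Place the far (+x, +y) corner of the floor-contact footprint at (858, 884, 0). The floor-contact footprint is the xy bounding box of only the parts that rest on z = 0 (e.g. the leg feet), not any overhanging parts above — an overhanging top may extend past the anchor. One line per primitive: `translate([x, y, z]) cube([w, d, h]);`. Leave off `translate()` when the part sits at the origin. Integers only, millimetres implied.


// leg_h = 452 - 24 = 428
translate([407, 498, 428]) cube([451, 386, 24]);
translate([407, 498, 0]) cube([47, 47, 428]);
translate([811, 498, 0]) cube([47, 47, 428]);
translate([407, 837, 0]) cube([47, 47, 428]);
translate([811, 837, 0]) cube([47, 47, 428]);
translate([407, 860, 452]) cube([451, 24, 389]);


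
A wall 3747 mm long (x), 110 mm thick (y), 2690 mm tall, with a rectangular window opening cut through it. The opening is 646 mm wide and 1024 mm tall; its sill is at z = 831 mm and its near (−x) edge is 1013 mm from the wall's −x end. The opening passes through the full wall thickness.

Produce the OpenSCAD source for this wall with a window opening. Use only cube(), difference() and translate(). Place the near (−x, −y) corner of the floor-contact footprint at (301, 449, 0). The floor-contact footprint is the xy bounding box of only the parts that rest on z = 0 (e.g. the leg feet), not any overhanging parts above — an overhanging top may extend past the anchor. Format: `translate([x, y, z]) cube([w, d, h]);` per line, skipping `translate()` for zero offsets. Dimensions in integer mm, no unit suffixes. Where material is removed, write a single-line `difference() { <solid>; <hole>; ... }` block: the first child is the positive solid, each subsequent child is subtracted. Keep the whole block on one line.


difference() { translate([301, 449, 0]) cube([3747, 110, 2690]); translate([1314, 449, 831]) cube([646, 110, 1024]); }


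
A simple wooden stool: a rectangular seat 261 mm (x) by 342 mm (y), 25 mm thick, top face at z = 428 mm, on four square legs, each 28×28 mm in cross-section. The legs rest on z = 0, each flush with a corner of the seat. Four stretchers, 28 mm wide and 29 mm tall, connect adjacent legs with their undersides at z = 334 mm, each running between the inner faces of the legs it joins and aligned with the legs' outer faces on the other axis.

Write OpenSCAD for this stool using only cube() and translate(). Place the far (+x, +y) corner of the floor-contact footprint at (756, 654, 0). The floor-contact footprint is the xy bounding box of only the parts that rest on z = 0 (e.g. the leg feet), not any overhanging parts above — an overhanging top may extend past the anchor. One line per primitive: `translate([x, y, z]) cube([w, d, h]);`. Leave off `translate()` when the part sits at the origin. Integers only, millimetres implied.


translate([495, 312, 403]) cube([261, 342, 25]);
translate([495, 312, 0]) cube([28, 28, 403]);
translate([728, 312, 0]) cube([28, 28, 403]);
translate([495, 626, 0]) cube([28, 28, 403]);
translate([728, 626, 0]) cube([28, 28, 403]);
translate([523, 312, 334]) cube([205, 28, 29]);
translate([523, 626, 334]) cube([205, 28, 29]);
translate([495, 340, 334]) cube([28, 286, 29]);
translate([728, 340, 334]) cube([28, 286, 29]);


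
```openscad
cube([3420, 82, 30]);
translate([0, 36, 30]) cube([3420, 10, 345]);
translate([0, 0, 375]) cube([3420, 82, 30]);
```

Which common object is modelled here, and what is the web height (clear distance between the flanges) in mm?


An I-beam. The web height is 345 mm.

Two wide flanges with a thin centred web — an I-beam. Overall 405 mm minus two 30 mm flanges gives a web of 405 − 2·30 = 345 mm.


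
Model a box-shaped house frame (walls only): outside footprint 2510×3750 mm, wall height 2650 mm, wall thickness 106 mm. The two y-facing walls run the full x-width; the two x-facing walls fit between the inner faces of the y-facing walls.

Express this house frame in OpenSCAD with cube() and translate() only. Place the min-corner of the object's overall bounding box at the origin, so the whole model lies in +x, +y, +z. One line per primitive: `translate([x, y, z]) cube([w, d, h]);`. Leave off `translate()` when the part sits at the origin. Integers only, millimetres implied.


cube([2510, 106, 2650]);
translate([0, 3644, 0]) cube([2510, 106, 2650]);
translate([0, 106, 0]) cube([106, 3538, 2650]);
translate([2404, 106, 0]) cube([106, 3538, 2650]);


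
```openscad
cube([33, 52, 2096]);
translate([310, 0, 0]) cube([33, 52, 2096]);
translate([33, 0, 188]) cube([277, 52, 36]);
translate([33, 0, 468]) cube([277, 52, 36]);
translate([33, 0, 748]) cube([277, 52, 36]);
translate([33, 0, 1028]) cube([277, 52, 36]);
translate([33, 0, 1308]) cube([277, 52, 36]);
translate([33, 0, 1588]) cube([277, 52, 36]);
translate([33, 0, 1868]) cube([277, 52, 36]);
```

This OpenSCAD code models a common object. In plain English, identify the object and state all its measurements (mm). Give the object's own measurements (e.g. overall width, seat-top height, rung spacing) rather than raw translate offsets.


A straight ladder. Two 33×52 mm vertical rails, 2096 mm tall, stand 343 mm apart (outside-to-outside) with their front faces coplanar on the −y side. 7 rungs, each 52 mm deep and 36 mm tall, span between the inner faces of the rails, front faces flush with the rails. The lowest rung's underside is at z = 188 mm and rungs are spaced 280 mm apart (underside to underside).


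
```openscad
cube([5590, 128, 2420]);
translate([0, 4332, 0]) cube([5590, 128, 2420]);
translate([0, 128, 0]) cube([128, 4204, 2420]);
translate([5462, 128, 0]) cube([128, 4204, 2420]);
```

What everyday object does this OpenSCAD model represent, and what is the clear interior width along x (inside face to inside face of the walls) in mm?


A house (or room) frame. The interior width is 5334 mm.

Four 2420 mm walls enclosing a rectangle with no floor or roof — a room or house frame. Outside width is 5590 mm and wall thickness is 128 mm, so the interior width is 5590 − 2 × 128 = 5334 mm.


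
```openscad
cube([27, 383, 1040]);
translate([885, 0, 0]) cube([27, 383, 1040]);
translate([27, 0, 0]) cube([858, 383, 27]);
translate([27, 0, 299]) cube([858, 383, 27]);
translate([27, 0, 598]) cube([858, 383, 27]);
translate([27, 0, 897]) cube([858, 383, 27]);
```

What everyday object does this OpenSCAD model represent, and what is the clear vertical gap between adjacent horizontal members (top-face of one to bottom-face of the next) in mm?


A bookshelf. The clear shelf gap is 272 mm.

Two tall side panels with 4 horizontal boards between them — a bookshelf. The first two shelf undersides are at z = 0 and z = 299; with shelf thickness 27, the clear gap is 299 − 0 − 27 = 272 mm.


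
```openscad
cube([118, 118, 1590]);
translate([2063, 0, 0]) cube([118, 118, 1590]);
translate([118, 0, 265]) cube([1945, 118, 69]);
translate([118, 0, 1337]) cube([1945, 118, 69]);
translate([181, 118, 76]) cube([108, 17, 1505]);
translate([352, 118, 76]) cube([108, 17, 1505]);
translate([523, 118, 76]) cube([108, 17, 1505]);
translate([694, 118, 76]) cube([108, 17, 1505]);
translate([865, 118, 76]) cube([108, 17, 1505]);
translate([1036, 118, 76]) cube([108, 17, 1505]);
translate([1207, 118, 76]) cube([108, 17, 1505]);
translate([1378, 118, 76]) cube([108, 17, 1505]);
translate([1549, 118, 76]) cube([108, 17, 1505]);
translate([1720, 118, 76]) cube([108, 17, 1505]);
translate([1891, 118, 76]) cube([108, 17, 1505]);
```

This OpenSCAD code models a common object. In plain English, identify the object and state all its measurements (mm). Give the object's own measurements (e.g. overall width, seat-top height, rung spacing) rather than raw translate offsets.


A fence section. Two 118×118 mm posts, 1590 mm tall, stand on the floor with a clear span of 1945 mm between their inner faces. Two horizontal rails of 118×69 mm section span the gap between the posts with their undersides at z = 265 mm and z = 1337 mm, flush with the posts' −y face. 11 pickets, each 108 mm wide, 17 mm thick and 1505 mm tall, are fixed to the +y face of the rails with their bottoms at z = 76 mm, spaced across the span with a 63 mm gap after the −x post and between neighbouring pickets, with 64 mm left before the +x post.


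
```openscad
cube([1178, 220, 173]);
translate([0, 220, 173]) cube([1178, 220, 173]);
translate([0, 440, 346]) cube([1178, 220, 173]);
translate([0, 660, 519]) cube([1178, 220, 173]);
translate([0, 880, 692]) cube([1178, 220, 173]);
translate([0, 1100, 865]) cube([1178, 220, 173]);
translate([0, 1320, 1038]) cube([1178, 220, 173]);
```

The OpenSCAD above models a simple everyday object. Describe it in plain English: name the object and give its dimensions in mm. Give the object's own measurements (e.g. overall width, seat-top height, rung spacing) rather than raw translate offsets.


A straight staircase of 7 solid steps. Each step is 1178 mm wide (x), 220 mm deep (y, the going) and 173 mm tall (the rise). The first step rests on the floor; each subsequent step sits one going further in +y and one rise higher in +z, directly behind and above the previous step with no overlap.


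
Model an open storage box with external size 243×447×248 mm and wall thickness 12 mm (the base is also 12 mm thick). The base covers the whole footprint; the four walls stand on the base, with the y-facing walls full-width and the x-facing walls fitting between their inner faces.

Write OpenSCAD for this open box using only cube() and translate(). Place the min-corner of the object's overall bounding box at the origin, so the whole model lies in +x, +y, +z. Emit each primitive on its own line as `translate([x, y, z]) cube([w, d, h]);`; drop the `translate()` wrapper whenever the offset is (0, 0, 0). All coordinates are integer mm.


cube([243, 447, 12]);
translate([0, 0, 12]) cube([243, 12, 236]);
translate([0, 435, 12]) cube([243, 12, 236]);
translate([0, 12, 12]) cube([12, 423, 236]);
translate([231, 12, 12]) cube([12, 423, 236]);


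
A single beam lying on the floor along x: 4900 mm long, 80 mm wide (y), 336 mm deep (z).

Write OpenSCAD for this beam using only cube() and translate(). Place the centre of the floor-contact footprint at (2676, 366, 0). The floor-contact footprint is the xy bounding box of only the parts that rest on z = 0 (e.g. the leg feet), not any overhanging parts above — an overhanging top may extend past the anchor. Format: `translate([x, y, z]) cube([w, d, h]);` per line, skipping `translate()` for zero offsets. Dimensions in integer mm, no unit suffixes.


translate([226, 326, 0]) cube([4900, 80, 336]);


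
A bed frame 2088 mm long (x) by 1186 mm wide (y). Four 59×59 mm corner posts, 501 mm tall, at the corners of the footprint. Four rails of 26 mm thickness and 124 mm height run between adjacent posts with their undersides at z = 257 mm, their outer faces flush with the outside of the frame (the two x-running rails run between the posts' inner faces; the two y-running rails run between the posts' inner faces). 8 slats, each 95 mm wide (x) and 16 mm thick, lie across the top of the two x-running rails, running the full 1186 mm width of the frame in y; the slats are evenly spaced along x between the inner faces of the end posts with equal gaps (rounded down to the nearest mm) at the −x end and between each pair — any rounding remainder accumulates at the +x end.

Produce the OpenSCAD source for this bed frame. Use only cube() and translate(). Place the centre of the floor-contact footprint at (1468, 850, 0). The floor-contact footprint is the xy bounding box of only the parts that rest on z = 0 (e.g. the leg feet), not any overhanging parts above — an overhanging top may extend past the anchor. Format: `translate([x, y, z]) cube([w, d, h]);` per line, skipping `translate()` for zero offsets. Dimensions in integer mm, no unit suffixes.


translate([424, 257, 0]) cube([59, 59, 501]);
translate([424, 1384, 0]) cube([59, 59, 501]);
translate([2453, 257, 0]) cube([59, 59, 501]);
translate([2453, 1384, 0]) cube([59, 59, 501]);
translate([483, 257, 257]) cube([1970, 26, 124]);
translate([483, 1417, 257]) cube([1970, 26, 124]);
translate([424, 316, 257]) cube([26, 1068, 124]);
translate([2486, 316, 257]) cube([26, 1068, 124]);
translate([617, 257, 381]) cube([95, 1186, 16]);
translate([846, 257, 381]) cube([95, 1186, 16]);
translate([1075, 257, 381]) cube([95, 1186, 16]);
translate([1304, 257, 381]) cube([95, 1186, 16]);
translate([1533, 257, 381]) cube([95, 1186, 16]);
translate([1762, 257, 381]) cube([95, 1186, 16]);
translate([1991, 257, 381]) cube([95, 1186, 16]);
translate([2220, 257, 381]) cube([95, 1186, 16]);


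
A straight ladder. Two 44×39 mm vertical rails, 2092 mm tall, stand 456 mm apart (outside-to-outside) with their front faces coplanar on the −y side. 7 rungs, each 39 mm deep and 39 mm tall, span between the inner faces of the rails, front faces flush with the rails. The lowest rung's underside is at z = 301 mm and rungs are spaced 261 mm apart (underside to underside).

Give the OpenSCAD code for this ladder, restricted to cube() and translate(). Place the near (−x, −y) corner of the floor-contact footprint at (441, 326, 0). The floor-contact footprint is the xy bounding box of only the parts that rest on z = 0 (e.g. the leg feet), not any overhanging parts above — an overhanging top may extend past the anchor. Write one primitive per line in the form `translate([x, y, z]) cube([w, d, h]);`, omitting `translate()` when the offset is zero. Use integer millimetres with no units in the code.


// rung span = 456 - 2*44 = 368
// rung[k] z = 301 + k*261
translate([441, 326, 0]) cube([44, 39, 2092]);
translate([853, 326, 0]) cube([44, 39, 2092]);
translate([485, 326, 301]) cube([368, 39, 39]);
translate([485, 326, 562]) cube([368, 39, 39]);
translate([485, 326, 823]) cube([368, 39, 39]);
translate([485, 326, 1084]) cube([368, 39, 39]);
translate([485, 326, 1345]) cube([368, 39, 39]);
translate([485, 326, 1606]) cube([368, 39, 39]);
translate([485, 326, 1867]) cube([368, 39, 39]);


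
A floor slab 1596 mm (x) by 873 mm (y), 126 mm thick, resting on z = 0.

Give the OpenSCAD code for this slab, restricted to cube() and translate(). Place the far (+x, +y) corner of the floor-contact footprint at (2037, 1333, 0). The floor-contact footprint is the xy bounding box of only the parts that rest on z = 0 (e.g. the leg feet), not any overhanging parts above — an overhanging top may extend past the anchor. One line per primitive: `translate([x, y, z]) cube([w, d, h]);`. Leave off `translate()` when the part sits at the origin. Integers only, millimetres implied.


translate([441, 460, 0]) cube([1596, 873, 126]);


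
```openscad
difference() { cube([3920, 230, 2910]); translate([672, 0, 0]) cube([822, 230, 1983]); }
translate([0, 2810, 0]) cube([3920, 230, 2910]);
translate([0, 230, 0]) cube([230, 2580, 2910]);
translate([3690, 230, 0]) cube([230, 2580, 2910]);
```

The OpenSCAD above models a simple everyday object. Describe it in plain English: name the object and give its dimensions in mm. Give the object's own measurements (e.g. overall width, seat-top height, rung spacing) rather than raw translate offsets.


A single room: four walls, each 2910 mm tall and 230 mm thick, enclosing an outside footprint 3920×3040 mm (x × y), no floor or roof. The front and back walls (−y and +y sides) run the full x-width; the side walls fit between their inner faces. A door opening 822 mm wide and 1983 mm tall is cut through the front wall from the floor up, its −x edge 672 mm from the wall's −x end.


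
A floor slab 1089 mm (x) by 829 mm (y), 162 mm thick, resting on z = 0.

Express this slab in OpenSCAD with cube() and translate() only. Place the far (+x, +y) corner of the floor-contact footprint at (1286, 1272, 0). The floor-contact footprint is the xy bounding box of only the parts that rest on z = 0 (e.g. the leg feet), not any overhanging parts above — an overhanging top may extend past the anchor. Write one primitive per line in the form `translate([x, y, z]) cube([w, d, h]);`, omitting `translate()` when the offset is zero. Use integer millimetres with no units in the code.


translate([197, 443, 0]) cube([1089, 829, 162]);


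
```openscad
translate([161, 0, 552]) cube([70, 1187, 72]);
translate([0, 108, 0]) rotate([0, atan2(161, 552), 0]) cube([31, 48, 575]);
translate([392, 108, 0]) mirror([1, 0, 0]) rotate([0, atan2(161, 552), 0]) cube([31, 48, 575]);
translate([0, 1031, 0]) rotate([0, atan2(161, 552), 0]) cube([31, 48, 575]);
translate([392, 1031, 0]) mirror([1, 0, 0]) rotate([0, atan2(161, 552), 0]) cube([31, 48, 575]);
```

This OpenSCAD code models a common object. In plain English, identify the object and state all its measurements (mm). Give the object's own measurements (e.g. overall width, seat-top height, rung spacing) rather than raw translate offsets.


A sawhorse. A 70×1187×72 mm beam (x, y, z) sits on two A-frame leg pairs. Each pair is two raked legs of 31×48 mm section (48 mm along y) splaying symmetrically in x. Each leg rises 552 mm vertically over 161 mm of horizontal reach and is 575 mm long along its own axis. Every leg's outer bottom edge rests on the floor and its outer top edge meets a bottom edge of the beam — the left legs (tilting toward +x) meet the beam's −x bottom edge, the right legs (their mirror images, tilting toward −x) meet its +x bottom edge — so the leg tops tuck under the beam, the beam's underside is 552 mm above the floor, and the feet are 392 mm apart outside-to-outside with the beam centred between them. The two leg pairs are set in 108 mm from either end of the beam.


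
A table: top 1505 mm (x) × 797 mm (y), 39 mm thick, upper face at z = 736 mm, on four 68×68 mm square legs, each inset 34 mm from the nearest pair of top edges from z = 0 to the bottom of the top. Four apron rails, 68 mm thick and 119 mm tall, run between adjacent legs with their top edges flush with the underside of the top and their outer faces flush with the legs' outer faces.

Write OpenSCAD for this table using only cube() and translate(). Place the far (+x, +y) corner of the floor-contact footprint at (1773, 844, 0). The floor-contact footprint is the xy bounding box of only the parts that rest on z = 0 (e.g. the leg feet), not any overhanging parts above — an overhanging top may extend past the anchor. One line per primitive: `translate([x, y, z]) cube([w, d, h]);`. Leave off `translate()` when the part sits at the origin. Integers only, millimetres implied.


translate([302, 81, 697]) cube([1505, 797, 39]);
translate([336, 115, 0]) cube([68, 68, 697]);
translate([1705, 115, 0]) cube([68, 68, 697]);
translate([336, 776, 0]) cube([68, 68, 697]);
translate([1705, 776, 0]) cube([68, 68, 697]);
translate([404, 115, 578]) cube([1301, 68, 119]);
translate([404, 776, 578]) cube([1301, 68, 119]);
translate([336, 183, 578]) cube([68, 593, 119]);
translate([1705, 183, 578]) cube([68, 593, 119]);


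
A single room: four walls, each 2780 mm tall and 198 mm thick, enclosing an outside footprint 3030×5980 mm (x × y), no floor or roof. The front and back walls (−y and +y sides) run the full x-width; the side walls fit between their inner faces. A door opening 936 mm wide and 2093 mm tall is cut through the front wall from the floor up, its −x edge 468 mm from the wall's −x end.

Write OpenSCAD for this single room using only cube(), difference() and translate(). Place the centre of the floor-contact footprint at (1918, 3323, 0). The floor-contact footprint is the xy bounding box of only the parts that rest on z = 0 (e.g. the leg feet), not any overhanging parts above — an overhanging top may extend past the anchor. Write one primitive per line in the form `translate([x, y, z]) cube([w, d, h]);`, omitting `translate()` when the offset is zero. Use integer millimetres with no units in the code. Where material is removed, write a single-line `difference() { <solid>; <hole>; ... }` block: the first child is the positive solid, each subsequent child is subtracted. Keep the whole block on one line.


difference() { translate([403, 333, 0]) cube([3030, 198, 2780]); translate([871, 333, 0]) cube([936, 198, 2093]); }
translate([403, 6115, 0]) cube([3030, 198, 2780]);
translate([403, 531, 0]) cube([198, 5584, 2780]);
translate([3235, 531, 0]) cube([198, 5584, 2780]);


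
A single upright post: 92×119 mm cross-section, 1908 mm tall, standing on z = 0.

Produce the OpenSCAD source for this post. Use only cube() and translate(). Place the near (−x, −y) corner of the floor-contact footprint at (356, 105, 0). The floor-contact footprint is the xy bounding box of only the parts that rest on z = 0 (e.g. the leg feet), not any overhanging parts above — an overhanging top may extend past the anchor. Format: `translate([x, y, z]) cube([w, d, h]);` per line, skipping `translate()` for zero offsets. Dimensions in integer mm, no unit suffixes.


translate([356, 105, 0]) cube([92, 119, 1908]);


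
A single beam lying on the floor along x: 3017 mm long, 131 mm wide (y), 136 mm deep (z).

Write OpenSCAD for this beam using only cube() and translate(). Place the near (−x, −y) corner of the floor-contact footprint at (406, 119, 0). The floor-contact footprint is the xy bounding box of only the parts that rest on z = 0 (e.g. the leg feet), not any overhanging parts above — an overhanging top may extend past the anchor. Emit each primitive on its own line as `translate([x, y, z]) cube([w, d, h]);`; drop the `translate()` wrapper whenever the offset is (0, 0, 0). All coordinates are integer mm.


translate([406, 119, 0]) cube([3017, 131, 136]);


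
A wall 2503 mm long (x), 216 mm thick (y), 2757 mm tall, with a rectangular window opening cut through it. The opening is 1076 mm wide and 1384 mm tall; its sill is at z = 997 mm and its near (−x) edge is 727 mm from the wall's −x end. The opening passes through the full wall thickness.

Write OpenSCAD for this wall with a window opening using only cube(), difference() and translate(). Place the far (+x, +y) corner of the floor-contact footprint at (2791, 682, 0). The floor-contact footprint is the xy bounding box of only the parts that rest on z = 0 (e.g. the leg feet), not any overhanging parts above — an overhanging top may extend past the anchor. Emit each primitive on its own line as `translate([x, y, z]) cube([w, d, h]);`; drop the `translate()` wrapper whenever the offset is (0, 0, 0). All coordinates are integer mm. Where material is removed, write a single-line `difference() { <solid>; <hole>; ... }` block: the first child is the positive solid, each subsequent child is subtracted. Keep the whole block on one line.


difference() { translate([288, 466, 0]) cube([2503, 216, 2757]); translate([1015, 466, 997]) cube([1076, 216, 1384]); }


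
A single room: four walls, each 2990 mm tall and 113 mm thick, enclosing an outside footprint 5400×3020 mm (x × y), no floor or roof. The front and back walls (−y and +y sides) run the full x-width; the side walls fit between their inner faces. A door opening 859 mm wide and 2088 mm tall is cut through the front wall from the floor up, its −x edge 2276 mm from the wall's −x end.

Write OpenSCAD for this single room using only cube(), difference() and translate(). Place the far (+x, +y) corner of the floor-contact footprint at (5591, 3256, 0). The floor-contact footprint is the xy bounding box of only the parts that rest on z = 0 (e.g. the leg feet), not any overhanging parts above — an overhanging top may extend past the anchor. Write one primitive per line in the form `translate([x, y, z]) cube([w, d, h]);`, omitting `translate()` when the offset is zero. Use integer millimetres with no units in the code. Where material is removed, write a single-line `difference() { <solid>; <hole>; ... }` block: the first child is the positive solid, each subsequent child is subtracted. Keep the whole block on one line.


difference() { translate([191, 236, 0]) cube([5400, 113, 2990]); translate([2467, 236, 0]) cube([859, 113, 2088]); }
translate([191, 3143, 0]) cube([5400, 113, 2990]);
translate([191, 349, 0]) cube([113, 2794, 2990]);
translate([5478, 349, 0]) cube([113, 2794, 2990]);


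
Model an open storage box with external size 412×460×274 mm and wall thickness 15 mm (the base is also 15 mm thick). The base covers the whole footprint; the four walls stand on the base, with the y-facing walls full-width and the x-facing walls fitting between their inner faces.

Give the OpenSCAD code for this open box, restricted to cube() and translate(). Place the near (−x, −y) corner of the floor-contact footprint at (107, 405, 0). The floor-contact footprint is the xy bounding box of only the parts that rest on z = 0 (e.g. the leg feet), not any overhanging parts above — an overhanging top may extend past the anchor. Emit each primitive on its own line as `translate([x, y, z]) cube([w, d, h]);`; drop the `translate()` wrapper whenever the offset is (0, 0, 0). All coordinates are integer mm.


translate([107, 405, 0]) cube([412, 460, 15]);
translate([107, 405, 15]) cube([412, 15, 259]);
translate([107, 850, 15]) cube([412, 15, 259]);
translate([107, 420, 15]) cube([15, 430, 259]);
translate([504, 420, 15]) cube([15, 430, 259]);


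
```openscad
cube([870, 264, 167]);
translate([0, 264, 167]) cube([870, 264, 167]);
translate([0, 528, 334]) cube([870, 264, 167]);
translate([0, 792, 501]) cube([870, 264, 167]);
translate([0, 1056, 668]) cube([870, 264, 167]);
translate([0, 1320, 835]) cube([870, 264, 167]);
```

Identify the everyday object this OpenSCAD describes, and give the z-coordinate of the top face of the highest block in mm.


A staircase. The total rise is 1002 mm.

6 identical blocks, each offset up and back from the previous — a staircase. Each step is 167 mm tall and there are 6 of them, so the total rise is 6 × 167 = 1002 mm.


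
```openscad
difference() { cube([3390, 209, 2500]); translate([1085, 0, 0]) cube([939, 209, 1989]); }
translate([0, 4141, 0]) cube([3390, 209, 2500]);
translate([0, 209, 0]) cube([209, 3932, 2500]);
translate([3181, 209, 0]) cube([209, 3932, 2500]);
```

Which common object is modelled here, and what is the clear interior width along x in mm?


A single room. The interior width is 2972 mm.

Four walls enclosing a rectangle with a door in the front wall — a room. Outside width 3390 minus two 209 mm walls gives 2972 mm.


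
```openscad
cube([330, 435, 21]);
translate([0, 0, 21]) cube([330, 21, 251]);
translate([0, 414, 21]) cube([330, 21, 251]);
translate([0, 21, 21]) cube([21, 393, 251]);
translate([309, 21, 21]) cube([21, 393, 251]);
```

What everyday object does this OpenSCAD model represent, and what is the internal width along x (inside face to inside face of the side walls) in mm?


An open box. The internal width is 288 mm.

A 330×435 base slab with four walls standing on it — an open box. The base is 330 mm wide and the walls are 21 mm thick, so the internal width is 330 − 2 × 21 = 288 mm.


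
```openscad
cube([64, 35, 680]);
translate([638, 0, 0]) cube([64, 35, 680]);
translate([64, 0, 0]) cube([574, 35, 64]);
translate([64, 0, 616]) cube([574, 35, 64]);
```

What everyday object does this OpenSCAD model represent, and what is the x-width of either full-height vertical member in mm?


A picture frame. The border width is 64 mm.

Four thin pieces enclosing a rectangular opening — a picture frame. The two full-height stiles are 680 mm tall; the top rail sits at z = 616 and is 64 mm tall, so the border above the opening is 680 − 616 = 64 mm, matching the stile x-width.


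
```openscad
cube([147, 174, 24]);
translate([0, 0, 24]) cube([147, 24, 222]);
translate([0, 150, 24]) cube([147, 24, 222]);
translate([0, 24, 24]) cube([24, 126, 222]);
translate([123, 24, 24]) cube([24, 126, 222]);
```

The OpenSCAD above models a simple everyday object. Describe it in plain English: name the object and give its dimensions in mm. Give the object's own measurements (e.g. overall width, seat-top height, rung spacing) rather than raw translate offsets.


An open-topped rectangular box: outside dimensions 147×174×246 mm, with a uniform wall and base thickness of 24 mm. The base is a full 147×174 slab on the floor; four walls sit on top of the base. The front and back walls (the −y and +y sides) span the full width; the two side walls fit between them.


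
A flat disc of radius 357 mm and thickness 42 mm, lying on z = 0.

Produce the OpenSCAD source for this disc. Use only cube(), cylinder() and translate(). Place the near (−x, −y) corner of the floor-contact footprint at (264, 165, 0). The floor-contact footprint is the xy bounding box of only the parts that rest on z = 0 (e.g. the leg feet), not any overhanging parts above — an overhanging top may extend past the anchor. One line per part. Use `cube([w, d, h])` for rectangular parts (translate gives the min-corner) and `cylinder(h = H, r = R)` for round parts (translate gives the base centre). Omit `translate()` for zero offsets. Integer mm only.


translate([621, 522, 0]) cylinder(h = 42, r = 357);


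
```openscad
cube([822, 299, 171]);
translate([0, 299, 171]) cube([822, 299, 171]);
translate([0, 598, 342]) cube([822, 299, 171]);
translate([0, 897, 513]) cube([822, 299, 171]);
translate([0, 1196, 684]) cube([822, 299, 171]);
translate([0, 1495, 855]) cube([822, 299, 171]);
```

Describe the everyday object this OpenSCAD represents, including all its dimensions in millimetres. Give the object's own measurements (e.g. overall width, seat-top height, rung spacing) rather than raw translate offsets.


A straight staircase of 6 solid steps. Each step is 822 mm wide (x), 299 mm deep (y, the going) and 171 mm tall (the rise). The first step rests on the floor; each subsequent step sits one going further in +y and one rise higher in +z, directly behind and above the previous step with no overlap.


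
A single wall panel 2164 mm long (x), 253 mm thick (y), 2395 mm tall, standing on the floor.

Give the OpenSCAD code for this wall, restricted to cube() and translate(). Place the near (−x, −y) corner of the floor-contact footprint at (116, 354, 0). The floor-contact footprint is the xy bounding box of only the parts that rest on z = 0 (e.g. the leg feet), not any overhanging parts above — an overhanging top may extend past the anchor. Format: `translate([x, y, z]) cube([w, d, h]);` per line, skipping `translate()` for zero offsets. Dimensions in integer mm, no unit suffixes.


translate([116, 354, 0]) cube([2164, 253, 2395]);


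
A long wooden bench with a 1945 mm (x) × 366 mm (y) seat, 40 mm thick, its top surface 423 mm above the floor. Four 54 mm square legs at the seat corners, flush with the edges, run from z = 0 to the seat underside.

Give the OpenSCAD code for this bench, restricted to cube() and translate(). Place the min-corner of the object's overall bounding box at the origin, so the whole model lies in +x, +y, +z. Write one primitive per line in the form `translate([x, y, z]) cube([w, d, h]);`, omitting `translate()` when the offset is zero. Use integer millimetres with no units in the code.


// leg_h = 423 − 40 = 383
translate([0, 0, 383]) cube([1945, 366, 40]);
cube([54, 54, 383]);
translate([0, 312, 0]) cube([54, 54, 383]);
translate([1891, 0, 0]) cube([54, 54, 383]);
translate([1891, 312, 0]) cube([54, 54, 383]);


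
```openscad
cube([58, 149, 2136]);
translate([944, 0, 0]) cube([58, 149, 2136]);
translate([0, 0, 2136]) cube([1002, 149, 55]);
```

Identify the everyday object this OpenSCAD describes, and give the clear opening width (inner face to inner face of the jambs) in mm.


A door frame. The clear opening width is 886 mm.

Two 2136 mm tall posts with a header on top — a door frame. The left jamb is 58 mm wide at x = 0; the right jamb starts at x = 944. The clear opening is 944 − 58 = 886 mm.


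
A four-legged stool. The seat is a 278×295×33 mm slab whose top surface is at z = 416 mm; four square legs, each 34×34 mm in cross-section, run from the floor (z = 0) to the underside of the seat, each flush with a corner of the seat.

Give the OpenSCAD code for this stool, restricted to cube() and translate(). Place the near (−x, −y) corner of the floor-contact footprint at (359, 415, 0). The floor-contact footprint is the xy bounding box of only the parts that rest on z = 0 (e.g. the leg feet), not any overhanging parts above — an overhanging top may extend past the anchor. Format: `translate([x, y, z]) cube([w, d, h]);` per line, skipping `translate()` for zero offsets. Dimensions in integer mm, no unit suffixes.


// leg_h = 416 - 33 = 383
translate([359, 415, 383]) cube([278, 295, 33]);
translate([359, 415, 0]) cube([34, 34, 383]);
translate([603, 415, 0]) cube([34, 34, 383]);
translate([359, 676, 0]) cube([34, 34, 383]);
translate([603, 676, 0]) cube([34, 34, 383]);
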